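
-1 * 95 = -95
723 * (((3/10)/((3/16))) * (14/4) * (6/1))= 121464/5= 24292.80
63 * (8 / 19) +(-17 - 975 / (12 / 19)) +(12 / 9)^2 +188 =-919601 / 684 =-1344.45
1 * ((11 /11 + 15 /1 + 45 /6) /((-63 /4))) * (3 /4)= -47 /42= -1.12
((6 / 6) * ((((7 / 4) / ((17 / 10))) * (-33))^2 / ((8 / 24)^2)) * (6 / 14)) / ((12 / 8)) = 1715175 / 578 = 2967.43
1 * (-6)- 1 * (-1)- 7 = -12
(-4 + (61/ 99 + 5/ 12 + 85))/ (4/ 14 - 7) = -227395/ 18612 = -12.22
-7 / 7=-1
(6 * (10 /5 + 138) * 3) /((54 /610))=85400 /3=28466.67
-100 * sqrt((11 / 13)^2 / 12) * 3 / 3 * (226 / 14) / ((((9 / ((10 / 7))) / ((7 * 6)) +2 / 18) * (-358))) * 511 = 136108500 * sqrt(3) / 109369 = 2155.52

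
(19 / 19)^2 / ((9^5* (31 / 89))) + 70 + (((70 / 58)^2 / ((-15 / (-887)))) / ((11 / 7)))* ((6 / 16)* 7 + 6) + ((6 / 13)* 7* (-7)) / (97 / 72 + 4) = 4742129043083437 / 8805748259880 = 538.53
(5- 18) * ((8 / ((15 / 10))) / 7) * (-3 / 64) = 13 / 28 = 0.46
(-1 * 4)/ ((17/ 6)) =-24/ 17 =-1.41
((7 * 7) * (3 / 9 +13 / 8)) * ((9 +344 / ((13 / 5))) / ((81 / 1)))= 4230611 / 25272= 167.40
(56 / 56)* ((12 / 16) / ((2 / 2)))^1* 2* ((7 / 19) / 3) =7 / 38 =0.18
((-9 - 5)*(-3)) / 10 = 21 / 5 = 4.20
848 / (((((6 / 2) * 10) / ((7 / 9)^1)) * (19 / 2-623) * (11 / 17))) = -100912 / 1822095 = -0.06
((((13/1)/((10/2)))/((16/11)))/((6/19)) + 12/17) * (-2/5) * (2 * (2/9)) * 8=-103898/11475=-9.05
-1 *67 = -67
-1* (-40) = 40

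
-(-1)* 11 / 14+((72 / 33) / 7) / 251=30419 / 38654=0.79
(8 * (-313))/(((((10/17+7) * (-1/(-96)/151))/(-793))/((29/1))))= 4730220182272/43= 110005120517.95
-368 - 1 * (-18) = -350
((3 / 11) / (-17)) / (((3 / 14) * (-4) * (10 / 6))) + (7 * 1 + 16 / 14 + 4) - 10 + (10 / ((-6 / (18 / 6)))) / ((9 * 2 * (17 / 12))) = 4523 / 2310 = 1.96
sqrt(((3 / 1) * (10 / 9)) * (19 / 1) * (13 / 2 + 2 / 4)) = sqrt(3990) / 3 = 21.06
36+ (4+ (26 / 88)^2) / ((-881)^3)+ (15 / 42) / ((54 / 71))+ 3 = 9875460386862359 / 250204365213264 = 39.47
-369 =-369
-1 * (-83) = 83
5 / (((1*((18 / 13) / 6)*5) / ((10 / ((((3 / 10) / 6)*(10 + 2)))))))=650 / 9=72.22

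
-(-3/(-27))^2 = -1/81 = -0.01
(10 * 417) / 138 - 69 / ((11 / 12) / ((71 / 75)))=-41.04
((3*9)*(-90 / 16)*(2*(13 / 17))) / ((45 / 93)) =-32643 / 68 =-480.04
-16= -16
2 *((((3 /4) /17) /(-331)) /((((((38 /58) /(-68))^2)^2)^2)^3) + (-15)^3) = -1055378377638948144217769637792394620862283484513449676679959403327814750211402 /1621490530148040296664093736991851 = -650869282315570022215440800000000000000000000.00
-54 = -54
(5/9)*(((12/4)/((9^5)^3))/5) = 1/617673396283947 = 0.00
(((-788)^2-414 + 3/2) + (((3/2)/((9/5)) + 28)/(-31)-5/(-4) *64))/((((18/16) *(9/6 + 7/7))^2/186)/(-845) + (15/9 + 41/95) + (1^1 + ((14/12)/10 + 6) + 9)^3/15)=1601239019440320000/725478073299539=2207.15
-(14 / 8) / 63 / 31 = -1 / 1116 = -0.00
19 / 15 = 1.27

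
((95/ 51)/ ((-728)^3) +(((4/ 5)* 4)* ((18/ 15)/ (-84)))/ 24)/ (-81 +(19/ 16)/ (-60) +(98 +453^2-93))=-0.00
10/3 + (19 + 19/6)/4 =71/8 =8.88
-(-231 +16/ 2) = 223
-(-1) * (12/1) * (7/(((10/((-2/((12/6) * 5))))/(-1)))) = 42/25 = 1.68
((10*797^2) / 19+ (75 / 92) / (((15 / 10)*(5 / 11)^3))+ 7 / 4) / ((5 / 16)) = 11688109092 / 10925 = 1069849.80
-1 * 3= -3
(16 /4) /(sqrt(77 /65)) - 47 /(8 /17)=-799 /8+4*sqrt(5005) /77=-96.20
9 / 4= 2.25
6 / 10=3 / 5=0.60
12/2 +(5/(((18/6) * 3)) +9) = 140/9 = 15.56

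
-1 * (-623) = 623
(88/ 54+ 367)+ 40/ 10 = 372.63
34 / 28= 17 / 14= 1.21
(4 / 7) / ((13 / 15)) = 60 / 91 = 0.66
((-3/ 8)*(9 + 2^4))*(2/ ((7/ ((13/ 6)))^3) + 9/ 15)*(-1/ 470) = 122117/ 9285696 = 0.01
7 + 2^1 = 9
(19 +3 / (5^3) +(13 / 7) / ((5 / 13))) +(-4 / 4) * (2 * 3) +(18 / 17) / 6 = 268182 / 14875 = 18.03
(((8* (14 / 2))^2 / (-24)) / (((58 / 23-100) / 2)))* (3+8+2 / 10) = 504896 / 16815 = 30.03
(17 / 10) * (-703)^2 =8401553 / 10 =840155.30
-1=-1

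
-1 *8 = -8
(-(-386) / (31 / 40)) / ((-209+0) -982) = -15440 / 36921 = -0.42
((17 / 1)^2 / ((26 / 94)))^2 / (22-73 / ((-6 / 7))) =1106987334 / 108667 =10186.97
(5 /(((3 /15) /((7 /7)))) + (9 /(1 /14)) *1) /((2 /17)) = 2567 /2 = 1283.50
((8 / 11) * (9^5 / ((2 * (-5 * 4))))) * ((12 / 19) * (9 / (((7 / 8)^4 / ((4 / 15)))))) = -34828517376 / 12545225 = -2776.24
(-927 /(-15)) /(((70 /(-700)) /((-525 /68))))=4771.32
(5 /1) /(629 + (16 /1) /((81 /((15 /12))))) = 0.01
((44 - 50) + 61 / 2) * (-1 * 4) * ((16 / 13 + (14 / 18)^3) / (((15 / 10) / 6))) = -666.90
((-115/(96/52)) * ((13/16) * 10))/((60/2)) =-19435/1152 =-16.87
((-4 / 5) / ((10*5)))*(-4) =8 / 125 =0.06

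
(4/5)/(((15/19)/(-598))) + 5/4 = -181417/300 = -604.72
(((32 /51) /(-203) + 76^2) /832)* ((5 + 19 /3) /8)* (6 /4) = 3737431 /253344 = 14.75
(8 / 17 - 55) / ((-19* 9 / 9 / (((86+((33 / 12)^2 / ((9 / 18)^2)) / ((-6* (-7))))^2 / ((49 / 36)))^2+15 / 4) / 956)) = 83758684008.31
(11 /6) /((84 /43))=473 /504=0.94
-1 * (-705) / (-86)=-705 / 86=-8.20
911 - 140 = 771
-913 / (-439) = 913 / 439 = 2.08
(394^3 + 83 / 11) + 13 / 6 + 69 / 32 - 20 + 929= 64589083541 / 1056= 61163904.87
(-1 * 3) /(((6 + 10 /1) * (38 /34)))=-51 /304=-0.17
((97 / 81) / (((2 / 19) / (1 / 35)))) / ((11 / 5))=1843 / 12474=0.15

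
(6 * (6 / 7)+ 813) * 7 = 5727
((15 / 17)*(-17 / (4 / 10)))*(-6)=225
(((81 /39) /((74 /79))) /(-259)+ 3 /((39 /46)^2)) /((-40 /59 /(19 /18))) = -45369189349 /6996356640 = -6.48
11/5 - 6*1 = -19/5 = -3.80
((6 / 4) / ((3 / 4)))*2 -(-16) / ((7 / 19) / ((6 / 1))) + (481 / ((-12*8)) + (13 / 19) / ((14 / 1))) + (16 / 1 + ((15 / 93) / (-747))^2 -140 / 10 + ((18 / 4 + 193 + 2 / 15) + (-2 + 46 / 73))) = 381420864284881933 / 833026994422560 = 457.87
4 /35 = 0.11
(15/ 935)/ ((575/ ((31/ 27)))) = 0.00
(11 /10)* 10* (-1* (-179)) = 1969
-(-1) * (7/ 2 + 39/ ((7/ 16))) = 1297/ 14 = 92.64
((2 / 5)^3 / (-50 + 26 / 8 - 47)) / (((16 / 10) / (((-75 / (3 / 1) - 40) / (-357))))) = -52 / 669375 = -0.00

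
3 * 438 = 1314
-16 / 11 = -1.45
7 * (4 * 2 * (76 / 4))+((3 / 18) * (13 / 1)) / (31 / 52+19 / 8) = 1064.73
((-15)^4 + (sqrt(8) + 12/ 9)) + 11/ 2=2* sqrt(2) + 303791/ 6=50634.66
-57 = -57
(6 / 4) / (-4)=-3 / 8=-0.38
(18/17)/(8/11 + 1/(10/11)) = 660/1139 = 0.58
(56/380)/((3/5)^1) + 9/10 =653/570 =1.15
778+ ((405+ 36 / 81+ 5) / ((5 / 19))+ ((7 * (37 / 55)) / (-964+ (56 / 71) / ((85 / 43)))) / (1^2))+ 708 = 974141500103 / 319843260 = 3045.68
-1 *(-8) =8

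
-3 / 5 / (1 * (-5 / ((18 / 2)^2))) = 243 / 25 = 9.72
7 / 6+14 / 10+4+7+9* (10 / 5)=947 / 30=31.57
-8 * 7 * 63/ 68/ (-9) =98/ 17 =5.76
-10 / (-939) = 10 / 939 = 0.01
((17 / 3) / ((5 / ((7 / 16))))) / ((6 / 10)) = 119 / 144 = 0.83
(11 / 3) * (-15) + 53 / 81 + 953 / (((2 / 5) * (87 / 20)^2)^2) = -2160450962 / 57289761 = -37.71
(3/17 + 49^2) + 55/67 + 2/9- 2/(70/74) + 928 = 1194074261/358785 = 3328.11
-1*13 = -13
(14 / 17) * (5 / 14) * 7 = 35 / 17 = 2.06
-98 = -98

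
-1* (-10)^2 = -100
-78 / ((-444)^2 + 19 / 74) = -5772 / 14588083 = -0.00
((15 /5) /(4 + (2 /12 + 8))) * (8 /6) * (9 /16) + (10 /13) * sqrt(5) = 27 /146 + 10 * sqrt(5) /13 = 1.90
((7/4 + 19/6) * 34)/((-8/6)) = -125.38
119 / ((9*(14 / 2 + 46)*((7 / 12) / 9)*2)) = 1.92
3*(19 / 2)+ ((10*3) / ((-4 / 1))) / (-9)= 88 / 3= 29.33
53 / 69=0.77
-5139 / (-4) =5139 / 4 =1284.75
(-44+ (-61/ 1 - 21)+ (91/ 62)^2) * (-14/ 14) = 476063/ 3844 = 123.85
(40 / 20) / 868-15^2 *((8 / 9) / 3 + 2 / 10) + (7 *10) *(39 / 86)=-4474411 / 55986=-79.92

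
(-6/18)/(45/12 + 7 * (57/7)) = -4/729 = -0.01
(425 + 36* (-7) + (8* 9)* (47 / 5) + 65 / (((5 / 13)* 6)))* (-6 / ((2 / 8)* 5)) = -4214.24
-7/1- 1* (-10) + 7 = 10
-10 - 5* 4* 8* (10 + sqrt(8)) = -1610 - 320* sqrt(2) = -2062.55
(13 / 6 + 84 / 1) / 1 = 517 / 6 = 86.17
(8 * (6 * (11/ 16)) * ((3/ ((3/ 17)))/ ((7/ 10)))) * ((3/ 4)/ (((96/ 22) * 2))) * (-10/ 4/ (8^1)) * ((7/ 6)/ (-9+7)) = 51425/ 4096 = 12.55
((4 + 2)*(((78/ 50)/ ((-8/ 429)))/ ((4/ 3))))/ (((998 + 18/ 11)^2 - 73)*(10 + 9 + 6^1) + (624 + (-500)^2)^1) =-18220059/ 1221162031600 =-0.00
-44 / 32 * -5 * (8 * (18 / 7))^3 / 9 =2280960 / 343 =6650.03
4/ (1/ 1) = 4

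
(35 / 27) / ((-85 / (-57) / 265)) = 35245 / 153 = 230.36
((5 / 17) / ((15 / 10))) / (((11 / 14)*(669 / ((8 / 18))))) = 560 / 3377781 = 0.00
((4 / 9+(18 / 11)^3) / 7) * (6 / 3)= 115624 / 83853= 1.38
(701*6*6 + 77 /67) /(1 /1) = 1690889 /67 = 25237.15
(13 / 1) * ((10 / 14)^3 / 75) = 65 / 1029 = 0.06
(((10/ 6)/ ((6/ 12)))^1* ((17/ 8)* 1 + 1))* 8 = 250/ 3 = 83.33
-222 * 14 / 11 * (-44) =12432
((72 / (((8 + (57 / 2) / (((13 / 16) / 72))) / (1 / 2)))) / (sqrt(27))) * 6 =39 * sqrt(3) / 4117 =0.02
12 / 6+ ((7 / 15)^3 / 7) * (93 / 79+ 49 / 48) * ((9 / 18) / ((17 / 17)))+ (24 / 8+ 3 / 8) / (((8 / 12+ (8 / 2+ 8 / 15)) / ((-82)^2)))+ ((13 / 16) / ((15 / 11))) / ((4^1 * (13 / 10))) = 145286599777 / 33274800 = 4366.27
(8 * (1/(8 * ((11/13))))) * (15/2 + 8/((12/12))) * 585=235755/22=10716.14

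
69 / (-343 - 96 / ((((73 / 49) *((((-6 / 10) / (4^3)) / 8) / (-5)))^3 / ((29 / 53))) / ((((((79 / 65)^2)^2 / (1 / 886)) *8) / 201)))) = -0.00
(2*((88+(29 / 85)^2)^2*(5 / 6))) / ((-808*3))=-5.34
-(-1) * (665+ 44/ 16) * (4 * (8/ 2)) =10684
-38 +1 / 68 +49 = 749 / 68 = 11.01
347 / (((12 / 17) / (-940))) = -1386265 / 3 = -462088.33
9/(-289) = -9/289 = -0.03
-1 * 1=-1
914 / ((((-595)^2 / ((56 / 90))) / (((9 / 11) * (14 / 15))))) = 7312 / 5960625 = 0.00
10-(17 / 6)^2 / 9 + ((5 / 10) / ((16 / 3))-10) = -2069 / 2592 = -0.80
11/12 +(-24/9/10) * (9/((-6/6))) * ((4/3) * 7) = 1399/60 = 23.32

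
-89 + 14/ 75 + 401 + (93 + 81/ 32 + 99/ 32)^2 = 10039.08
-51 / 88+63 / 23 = 2.16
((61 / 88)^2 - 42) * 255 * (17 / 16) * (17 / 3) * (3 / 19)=-23694932265 / 2354176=-10065.06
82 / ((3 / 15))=410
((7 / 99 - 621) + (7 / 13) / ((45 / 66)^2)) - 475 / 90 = -40221889 / 64350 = -625.05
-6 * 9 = -54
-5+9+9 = 13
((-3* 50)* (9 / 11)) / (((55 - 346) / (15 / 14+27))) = 88425 / 7469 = 11.84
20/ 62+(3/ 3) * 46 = 1436/ 31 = 46.32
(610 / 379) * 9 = 5490 / 379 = 14.49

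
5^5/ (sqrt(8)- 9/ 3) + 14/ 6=-28118/ 3- 6250 * sqrt(2)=-18211.50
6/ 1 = 6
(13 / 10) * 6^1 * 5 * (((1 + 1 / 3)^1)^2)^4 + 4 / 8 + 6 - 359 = 162101 / 4374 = 37.06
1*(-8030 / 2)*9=-36135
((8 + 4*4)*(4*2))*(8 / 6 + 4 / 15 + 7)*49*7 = 2831808 / 5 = 566361.60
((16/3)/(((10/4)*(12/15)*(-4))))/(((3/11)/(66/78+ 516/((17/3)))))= -446842/1989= -224.66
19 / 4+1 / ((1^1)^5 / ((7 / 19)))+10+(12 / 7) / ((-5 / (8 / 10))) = 197427 / 13300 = 14.84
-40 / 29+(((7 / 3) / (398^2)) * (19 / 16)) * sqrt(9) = -101374703 / 73499456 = -1.38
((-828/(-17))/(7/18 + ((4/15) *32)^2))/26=62100/2426801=0.03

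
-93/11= -8.45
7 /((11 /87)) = 55.36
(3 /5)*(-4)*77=-924 /5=-184.80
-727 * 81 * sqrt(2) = -58887 * sqrt(2) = -83278.79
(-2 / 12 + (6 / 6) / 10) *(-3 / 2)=1 / 10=0.10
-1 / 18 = -0.06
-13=-13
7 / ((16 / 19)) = 133 / 16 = 8.31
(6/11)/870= 1/1595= 0.00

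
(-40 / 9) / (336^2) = -5 / 127008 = -0.00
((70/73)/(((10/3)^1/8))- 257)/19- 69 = -114296/1387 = -82.41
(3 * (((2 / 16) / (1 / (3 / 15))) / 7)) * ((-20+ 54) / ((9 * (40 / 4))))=17 / 4200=0.00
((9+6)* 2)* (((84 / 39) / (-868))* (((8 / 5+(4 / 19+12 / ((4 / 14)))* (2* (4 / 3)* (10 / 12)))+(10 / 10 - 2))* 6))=-322852 / 7657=-42.16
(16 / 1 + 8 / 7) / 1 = 17.14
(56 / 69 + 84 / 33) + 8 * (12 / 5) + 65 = 332279 / 3795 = 87.56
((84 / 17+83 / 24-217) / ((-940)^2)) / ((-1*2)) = 85109 / 721017600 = 0.00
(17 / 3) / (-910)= -17 / 2730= -0.01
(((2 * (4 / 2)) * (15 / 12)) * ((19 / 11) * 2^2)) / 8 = 95 / 22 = 4.32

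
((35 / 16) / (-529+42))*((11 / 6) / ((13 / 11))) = -4235 / 607776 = -0.01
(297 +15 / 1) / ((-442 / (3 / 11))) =-36 / 187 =-0.19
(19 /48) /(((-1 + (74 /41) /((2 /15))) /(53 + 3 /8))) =332633 /197376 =1.69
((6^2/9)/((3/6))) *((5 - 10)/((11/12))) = -480/11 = -43.64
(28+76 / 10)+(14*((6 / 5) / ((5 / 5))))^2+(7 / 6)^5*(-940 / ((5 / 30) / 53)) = -5230705121 / 8100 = -645766.06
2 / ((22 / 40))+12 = 172 / 11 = 15.64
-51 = -51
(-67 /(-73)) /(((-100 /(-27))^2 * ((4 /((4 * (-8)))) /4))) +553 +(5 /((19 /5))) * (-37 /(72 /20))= 8384449513 /15603750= 537.34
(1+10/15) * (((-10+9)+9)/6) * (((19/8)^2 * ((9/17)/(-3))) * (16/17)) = -1805/867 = -2.08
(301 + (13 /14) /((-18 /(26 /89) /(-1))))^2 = 11394560589889 /125753796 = 90610.07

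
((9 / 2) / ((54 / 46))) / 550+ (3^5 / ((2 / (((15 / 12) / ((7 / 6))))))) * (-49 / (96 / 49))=-343813889 / 105600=-3255.81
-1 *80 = -80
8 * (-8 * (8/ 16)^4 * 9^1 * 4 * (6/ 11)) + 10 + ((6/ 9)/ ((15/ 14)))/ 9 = -305062/ 4455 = -68.48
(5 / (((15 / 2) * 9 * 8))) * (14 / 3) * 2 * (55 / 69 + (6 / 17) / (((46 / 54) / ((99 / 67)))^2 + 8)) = 410356773827 / 5656514678469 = 0.07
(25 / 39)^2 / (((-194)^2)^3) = 625 / 81084826847808576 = 0.00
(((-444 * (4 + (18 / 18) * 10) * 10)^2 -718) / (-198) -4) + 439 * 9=-1931541688 / 99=-19510522.10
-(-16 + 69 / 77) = 1163 / 77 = 15.10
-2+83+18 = 99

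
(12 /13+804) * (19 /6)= 33136 /13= 2548.92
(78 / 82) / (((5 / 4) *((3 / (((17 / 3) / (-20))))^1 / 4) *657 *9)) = -884 / 18182475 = -0.00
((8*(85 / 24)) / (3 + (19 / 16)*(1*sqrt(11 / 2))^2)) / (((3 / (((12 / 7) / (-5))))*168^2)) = -34 / 2824605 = -0.00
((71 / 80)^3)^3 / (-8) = -45848500718449031 / 1073741824000000000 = -0.04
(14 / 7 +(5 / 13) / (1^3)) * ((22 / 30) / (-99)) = -31 / 1755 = -0.02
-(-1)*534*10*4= 21360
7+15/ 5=10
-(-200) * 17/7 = 3400/7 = 485.71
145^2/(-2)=-21025/2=-10512.50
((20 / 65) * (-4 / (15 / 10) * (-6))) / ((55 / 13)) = 64 / 55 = 1.16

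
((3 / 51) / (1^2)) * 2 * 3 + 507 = 8625 / 17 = 507.35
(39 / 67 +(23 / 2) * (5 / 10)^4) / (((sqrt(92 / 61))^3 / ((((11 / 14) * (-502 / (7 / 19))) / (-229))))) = 8924797211 * sqrt(1403) / 101812711168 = 3.28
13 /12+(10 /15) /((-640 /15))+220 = 42445 /192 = 221.07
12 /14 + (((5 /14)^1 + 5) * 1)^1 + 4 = 143 /14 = 10.21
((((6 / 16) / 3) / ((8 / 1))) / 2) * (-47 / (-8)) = 47 / 1024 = 0.05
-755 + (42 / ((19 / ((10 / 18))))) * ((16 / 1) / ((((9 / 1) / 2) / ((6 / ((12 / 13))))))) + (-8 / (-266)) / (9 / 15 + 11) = -75668995 / 104139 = -726.62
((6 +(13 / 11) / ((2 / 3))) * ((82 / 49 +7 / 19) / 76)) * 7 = 17109 / 11704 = 1.46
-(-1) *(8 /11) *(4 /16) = 2 /11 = 0.18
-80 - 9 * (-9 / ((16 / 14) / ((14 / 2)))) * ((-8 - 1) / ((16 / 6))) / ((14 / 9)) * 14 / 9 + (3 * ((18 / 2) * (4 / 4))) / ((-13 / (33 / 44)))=-1460975 / 832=-1755.98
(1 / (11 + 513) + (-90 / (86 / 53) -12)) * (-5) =7600405 / 22532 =337.32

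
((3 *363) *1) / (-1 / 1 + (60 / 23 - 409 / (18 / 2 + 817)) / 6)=-124132932 / 73835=-1681.22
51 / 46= 1.11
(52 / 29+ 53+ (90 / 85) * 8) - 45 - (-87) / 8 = 29.14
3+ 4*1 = 7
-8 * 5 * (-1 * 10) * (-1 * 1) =-400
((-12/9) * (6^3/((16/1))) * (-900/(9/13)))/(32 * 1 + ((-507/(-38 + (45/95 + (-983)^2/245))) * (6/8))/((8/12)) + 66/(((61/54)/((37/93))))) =55019949033600/129552788197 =424.69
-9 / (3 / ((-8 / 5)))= 24 / 5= 4.80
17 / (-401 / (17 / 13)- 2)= -289 / 5247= -0.06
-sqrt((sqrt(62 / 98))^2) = -sqrt(31) / 7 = -0.80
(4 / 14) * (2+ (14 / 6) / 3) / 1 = 50 / 63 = 0.79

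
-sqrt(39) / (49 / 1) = -sqrt(39) / 49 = -0.13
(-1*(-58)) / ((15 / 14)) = 812 / 15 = 54.13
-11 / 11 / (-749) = 1 / 749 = 0.00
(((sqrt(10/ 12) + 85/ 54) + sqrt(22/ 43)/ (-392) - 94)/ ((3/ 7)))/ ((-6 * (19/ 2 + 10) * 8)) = -7 * sqrt(30)/ 16848 + sqrt(946)/ 6761664 + 34937/ 151632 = 0.23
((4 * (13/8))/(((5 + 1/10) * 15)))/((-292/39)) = -169/14892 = -0.01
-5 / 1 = -5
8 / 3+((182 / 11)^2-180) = 96.42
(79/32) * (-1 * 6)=-237/16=-14.81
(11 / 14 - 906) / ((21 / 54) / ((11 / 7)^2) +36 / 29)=-400226013 / 618485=-647.11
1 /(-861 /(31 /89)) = -31 /76629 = -0.00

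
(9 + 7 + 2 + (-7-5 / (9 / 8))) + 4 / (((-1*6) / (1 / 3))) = 19 / 3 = 6.33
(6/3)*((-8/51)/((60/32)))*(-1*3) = 128/255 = 0.50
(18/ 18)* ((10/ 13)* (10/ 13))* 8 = 800/ 169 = 4.73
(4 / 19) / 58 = 2 / 551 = 0.00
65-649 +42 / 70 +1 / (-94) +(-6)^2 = -547.41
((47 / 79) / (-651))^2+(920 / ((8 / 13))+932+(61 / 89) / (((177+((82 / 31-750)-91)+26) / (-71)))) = 11252983543710714605 / 4636435281118704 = 2427.08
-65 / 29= -2.24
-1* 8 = -8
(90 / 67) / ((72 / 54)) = 135 / 134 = 1.01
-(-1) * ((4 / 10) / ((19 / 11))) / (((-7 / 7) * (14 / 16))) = -176 / 665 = -0.26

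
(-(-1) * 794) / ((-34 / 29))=-677.24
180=180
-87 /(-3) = 29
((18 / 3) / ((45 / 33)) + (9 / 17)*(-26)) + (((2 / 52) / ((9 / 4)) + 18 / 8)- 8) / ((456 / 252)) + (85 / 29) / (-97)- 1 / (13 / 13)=-19224544589 / 1417414440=-13.56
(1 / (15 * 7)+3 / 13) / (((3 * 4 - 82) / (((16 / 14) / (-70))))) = 656 / 11704875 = 0.00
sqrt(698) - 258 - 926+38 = -1146+sqrt(698) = -1119.58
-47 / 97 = -0.48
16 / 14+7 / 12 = 145 / 84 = 1.73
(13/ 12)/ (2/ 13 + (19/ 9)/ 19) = 507/ 124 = 4.09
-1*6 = -6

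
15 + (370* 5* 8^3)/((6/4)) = 1894445/3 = 631481.67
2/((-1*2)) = -1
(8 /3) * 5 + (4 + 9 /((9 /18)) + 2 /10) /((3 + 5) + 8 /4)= 2333 /150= 15.55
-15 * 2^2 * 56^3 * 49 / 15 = -34420736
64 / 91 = 0.70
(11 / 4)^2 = 121 / 16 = 7.56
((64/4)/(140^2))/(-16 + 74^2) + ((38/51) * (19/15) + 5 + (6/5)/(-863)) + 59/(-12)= 1.03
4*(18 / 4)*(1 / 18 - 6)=-107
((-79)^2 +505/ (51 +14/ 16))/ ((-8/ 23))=-11932653/ 664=-17970.86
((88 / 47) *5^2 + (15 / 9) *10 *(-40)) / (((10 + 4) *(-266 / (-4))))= -4600 / 6909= -0.67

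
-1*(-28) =28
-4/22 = -2/11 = -0.18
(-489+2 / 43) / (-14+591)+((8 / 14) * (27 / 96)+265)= 367241139 / 1389416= 264.31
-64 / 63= -1.02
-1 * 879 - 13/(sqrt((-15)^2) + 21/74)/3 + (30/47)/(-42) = -75504502/85869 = -879.30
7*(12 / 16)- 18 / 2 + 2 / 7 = -97 / 28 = -3.46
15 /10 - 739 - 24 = -1523 /2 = -761.50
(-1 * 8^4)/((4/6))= -6144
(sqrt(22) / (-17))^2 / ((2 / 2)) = 22 / 289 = 0.08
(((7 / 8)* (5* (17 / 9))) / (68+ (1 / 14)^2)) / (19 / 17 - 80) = -495635 / 321735402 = -0.00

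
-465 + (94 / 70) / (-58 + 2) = -911447 / 1960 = -465.02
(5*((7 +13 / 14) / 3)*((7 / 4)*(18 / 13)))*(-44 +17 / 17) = -71595 / 52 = -1376.83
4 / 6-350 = -1048 / 3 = -349.33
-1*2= -2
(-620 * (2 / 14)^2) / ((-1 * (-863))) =-620 / 42287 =-0.01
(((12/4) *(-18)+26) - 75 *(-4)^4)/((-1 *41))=19228/41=468.98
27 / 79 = 0.34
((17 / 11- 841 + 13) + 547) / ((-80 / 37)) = 56869 / 440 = 129.25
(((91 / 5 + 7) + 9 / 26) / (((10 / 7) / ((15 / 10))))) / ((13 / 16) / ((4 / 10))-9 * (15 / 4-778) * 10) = 278964 / 724719125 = 0.00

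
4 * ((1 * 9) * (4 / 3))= 48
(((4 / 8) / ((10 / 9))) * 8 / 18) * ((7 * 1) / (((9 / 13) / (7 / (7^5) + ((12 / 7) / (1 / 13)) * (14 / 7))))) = 1391221 / 15435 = 90.13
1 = 1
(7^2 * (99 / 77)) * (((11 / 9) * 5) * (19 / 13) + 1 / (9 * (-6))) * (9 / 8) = 131397 / 208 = 631.72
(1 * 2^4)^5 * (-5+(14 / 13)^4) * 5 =-547299000320 / 28561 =-19162459.31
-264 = -264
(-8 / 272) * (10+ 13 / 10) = -113 / 340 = -0.33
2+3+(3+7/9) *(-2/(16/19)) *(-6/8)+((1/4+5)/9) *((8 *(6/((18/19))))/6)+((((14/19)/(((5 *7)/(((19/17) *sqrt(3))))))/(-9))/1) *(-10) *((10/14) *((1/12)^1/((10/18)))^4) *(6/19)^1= 27 *sqrt(3)/9044000+7195/432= 16.66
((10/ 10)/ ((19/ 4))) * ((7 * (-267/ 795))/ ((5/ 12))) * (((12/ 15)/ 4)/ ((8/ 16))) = -59808/ 125875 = -0.48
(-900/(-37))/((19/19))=900/37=24.32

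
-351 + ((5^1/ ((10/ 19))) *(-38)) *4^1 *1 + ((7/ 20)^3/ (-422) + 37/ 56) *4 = -10589248401/ 5908000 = -1792.36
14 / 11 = 1.27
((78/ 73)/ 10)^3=0.00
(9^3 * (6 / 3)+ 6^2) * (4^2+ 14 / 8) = 53037 / 2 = 26518.50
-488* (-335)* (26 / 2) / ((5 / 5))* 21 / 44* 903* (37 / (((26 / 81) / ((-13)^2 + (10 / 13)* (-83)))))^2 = 6504174765475398769905 / 48334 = 134567276978429237.59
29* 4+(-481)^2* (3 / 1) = 694199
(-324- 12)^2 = 112896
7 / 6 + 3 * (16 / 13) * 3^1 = 955 / 78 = 12.24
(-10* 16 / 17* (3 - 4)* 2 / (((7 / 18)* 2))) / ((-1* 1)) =-2880 / 119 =-24.20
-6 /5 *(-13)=15.60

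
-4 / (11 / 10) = -40 / 11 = -3.64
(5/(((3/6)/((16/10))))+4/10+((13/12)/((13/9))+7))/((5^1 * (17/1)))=483/1700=0.28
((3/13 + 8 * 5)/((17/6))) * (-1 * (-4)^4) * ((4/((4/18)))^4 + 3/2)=-84331365120/221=-381589887.42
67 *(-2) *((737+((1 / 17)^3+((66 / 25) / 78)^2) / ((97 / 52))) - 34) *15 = -1094267984231334 / 774411625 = -1413031.45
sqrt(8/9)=2 * sqrt(2)/3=0.94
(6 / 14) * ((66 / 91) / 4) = 99 / 1274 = 0.08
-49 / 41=-1.20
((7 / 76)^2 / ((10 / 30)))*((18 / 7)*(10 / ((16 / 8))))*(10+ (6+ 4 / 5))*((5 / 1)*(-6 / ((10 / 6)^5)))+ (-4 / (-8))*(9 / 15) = -5651427 / 451250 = -12.52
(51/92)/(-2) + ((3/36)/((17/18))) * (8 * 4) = 7965/3128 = 2.55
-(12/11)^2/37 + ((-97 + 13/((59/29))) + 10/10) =-23678395/264143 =-89.64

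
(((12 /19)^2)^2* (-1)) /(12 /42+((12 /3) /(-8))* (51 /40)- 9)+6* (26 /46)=53501383686 /15697294771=3.41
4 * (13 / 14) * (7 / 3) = 26 / 3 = 8.67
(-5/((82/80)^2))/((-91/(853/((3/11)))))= 75064000/458913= 163.57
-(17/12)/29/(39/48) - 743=-840401/1131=-743.06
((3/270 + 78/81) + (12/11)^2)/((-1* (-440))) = 70703/14374800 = 0.00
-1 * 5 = -5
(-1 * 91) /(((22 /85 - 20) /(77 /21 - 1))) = 30940 /2517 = 12.29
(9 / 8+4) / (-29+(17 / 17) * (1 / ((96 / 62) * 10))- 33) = -2460 / 29729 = -0.08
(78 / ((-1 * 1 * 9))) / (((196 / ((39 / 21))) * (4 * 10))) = -169 / 82320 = -0.00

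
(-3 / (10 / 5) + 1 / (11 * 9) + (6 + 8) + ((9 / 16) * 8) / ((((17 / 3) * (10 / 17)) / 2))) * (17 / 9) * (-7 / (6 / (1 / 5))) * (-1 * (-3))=-895951 / 44550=-20.11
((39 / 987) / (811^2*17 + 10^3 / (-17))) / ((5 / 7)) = 221 / 44668886715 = 0.00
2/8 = 1/4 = 0.25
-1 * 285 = -285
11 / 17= 0.65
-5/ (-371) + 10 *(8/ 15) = 5951/ 1113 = 5.35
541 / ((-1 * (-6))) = 541 / 6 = 90.17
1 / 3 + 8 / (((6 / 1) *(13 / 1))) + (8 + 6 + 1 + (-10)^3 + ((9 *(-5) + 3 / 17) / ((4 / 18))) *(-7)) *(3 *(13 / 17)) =11044331 / 11271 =979.89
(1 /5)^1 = 1 /5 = 0.20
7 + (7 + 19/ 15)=229/ 15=15.27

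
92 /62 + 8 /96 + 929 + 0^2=930.57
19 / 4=4.75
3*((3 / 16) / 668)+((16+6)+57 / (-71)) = 16086079 / 758848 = 21.20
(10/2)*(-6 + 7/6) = -145/6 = -24.17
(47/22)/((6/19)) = 893/132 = 6.77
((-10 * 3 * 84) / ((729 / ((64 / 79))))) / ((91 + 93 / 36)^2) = -0.00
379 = 379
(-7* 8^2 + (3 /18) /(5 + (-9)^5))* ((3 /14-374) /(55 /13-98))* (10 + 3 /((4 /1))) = -464266749962431 /24183477696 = -19197.68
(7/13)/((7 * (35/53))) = 53/455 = 0.12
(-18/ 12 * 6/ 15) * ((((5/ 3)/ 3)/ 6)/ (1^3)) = -1/ 18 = -0.06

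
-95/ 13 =-7.31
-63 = -63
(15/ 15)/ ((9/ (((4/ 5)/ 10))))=2/ 225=0.01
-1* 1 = -1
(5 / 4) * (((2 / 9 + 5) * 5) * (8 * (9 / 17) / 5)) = 470 / 17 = 27.65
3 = 3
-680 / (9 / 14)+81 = -976.78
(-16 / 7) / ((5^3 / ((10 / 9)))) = -32 / 1575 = -0.02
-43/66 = -0.65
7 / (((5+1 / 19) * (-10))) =-0.14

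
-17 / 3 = -5.67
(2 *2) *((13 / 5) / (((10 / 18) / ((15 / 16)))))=351 / 20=17.55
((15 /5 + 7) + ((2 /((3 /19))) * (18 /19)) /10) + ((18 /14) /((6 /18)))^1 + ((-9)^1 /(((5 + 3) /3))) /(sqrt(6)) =527 /35 - 9 * sqrt(6) /16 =13.68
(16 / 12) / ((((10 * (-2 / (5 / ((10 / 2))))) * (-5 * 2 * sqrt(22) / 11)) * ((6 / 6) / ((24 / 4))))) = sqrt(22) / 50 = 0.09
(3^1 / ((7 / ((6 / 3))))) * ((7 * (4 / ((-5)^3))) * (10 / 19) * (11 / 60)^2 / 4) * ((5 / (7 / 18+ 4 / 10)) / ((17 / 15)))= -1089 / 229330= -0.00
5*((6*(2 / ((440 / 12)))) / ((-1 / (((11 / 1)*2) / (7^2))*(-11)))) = 36 / 539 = 0.07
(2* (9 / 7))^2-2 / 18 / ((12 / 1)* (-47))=1644673 / 248724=6.61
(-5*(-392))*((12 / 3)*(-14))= -109760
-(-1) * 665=665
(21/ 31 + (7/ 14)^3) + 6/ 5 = 2483/ 1240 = 2.00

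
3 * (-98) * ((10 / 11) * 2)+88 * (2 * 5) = 3800 / 11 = 345.45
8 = 8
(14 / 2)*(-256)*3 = -5376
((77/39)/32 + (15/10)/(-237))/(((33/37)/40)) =1009915/406692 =2.48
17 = 17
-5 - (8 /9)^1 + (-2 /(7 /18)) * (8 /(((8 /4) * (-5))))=-559 /315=-1.77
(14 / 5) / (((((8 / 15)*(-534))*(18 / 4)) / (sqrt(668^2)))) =-1169 / 801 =-1.46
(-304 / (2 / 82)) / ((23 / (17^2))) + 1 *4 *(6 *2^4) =-3593264 / 23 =-156228.87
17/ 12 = 1.42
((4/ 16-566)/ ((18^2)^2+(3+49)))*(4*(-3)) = 219/ 3388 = 0.06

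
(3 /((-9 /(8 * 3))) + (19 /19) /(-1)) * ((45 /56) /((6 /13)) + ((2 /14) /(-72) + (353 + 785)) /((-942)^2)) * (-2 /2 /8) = 779235461 /397539072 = 1.96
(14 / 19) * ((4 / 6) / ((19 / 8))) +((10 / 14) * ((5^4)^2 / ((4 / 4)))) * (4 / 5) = 1692189068 / 7581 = 223214.49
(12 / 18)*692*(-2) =-2768 / 3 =-922.67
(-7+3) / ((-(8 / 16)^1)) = 8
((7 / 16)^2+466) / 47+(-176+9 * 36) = 1900081 / 12032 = 157.92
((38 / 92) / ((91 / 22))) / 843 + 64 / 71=112936375 / 125272329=0.90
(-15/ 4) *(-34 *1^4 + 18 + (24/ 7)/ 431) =180930/ 3017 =59.97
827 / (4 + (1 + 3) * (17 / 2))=827 / 38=21.76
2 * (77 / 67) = 154 / 67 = 2.30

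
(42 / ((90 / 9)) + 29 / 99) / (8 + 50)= 1112 / 14355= 0.08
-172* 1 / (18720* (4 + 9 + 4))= -43 / 79560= -0.00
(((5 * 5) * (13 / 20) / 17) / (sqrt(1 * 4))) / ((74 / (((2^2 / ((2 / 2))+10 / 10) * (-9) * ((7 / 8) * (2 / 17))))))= -20475 / 684352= -0.03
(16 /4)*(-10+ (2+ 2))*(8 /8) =-24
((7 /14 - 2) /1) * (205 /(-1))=615 /2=307.50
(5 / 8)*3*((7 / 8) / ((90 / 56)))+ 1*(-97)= -4607 / 48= -95.98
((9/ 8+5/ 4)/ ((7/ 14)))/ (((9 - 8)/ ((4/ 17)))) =19/ 17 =1.12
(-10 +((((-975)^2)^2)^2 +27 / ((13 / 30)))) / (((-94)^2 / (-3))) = -31849420342828216552736415 / 114868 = -277269738681166352271.62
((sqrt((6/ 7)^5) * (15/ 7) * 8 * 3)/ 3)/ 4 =1080 * sqrt(42)/ 2401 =2.92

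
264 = 264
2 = 2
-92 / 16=-23 / 4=-5.75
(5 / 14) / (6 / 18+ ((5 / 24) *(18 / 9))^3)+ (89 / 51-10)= -1845527 / 250257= -7.37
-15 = -15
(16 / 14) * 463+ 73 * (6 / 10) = 20053 / 35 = 572.94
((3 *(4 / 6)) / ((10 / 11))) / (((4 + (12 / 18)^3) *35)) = 297 / 20300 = 0.01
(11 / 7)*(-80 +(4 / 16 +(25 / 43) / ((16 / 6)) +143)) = 34309 / 344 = 99.74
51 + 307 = 358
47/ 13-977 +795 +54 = -1617/ 13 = -124.38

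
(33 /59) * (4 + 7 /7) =165 /59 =2.80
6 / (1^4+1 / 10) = 60 / 11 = 5.45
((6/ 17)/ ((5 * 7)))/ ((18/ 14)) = 2/ 255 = 0.01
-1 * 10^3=-1000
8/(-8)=-1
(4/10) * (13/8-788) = -6291/20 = -314.55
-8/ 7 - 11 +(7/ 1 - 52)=-400/ 7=-57.14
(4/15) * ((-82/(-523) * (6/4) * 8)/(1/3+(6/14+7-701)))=-13776/19034585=-0.00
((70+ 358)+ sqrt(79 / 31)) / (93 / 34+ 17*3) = 34*sqrt(2449) / 56637+ 14552 / 1827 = 7.99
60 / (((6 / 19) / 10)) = 1900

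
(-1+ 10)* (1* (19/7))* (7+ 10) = 2907/7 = 415.29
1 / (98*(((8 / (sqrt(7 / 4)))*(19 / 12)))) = 3*sqrt(7) / 7448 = 0.00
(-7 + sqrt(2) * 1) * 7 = -49 + 7 * sqrt(2) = -39.10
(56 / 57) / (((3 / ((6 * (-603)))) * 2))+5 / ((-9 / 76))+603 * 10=922606 / 171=5395.36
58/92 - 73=-3329/46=-72.37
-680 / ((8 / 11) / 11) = -10285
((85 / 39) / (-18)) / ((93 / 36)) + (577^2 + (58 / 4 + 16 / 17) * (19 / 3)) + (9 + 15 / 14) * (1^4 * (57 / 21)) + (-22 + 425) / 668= 672178426286869 / 2018222388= 333054.69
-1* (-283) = 283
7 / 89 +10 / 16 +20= 14741 / 712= 20.70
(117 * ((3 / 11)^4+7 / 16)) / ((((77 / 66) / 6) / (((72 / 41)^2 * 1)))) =141631414704 / 172280647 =822.10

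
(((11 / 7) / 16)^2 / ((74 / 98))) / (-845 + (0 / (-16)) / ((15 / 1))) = -121 / 8003840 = -0.00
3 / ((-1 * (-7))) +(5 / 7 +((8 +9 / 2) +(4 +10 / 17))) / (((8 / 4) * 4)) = 5053 / 1904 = 2.65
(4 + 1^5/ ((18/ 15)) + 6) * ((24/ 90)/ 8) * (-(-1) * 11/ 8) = 143/ 288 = 0.50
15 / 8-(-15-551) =4543 / 8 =567.88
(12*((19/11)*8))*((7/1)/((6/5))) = 10640/11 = 967.27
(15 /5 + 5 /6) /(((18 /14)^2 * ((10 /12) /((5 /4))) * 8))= 1127 /2592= 0.43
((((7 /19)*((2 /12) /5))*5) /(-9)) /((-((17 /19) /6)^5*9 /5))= 72979760 /1419857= 51.40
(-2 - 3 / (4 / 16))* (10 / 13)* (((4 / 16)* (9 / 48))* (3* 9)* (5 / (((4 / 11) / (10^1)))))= -779625 / 416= -1874.10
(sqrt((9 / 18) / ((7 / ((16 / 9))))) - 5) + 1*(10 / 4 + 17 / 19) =-61 / 38 + 2*sqrt(14) / 21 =-1.25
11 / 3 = 3.67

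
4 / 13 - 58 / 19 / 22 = 459 / 2717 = 0.17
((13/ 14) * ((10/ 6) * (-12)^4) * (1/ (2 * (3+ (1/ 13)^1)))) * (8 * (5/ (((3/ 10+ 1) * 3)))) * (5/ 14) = 936000/ 49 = 19102.04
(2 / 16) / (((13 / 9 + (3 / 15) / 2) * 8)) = 45 / 4448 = 0.01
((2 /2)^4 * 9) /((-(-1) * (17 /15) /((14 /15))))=126 /17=7.41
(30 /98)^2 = 225 /2401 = 0.09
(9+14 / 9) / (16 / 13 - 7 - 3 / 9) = -1235 / 714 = -1.73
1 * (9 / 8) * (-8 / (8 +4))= -3 / 4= -0.75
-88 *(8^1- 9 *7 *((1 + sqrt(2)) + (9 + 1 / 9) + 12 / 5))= 76498.00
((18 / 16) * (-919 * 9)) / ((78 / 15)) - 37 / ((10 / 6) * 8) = -1863861 / 1040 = -1792.17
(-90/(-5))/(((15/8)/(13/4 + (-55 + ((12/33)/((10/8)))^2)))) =-7501812/15125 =-495.99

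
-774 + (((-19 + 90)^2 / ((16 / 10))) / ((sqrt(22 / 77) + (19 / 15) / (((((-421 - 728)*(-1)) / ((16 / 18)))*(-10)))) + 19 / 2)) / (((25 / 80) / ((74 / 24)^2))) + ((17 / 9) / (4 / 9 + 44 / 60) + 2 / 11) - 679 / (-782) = 12917892109240156523122775 / 1381567429226588087836 - 461238168725780625*sqrt(14) / 3030377817415406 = 8780.67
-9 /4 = -2.25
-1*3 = -3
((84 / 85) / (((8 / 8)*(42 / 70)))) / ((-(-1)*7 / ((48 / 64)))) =3 / 17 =0.18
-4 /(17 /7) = -1.65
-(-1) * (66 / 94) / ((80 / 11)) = 363 / 3760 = 0.10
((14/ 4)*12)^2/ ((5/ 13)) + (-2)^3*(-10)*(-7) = 20132/ 5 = 4026.40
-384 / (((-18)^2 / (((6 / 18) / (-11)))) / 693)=24.89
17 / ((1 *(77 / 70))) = 170 / 11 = 15.45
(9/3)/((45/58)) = 58/15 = 3.87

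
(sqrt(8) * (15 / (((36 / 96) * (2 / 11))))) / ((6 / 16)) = 3520 * sqrt(2) / 3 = 1659.34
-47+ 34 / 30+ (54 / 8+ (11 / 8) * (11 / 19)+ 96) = 131509 / 2280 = 57.68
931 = 931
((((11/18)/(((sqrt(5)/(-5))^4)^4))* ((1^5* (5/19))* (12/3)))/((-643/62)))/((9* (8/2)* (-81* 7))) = 666015625/561090159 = 1.19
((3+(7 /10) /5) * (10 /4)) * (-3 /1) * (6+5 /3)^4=-43935037 /540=-81361.18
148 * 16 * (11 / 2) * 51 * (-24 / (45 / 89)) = -157642496 / 5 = -31528499.20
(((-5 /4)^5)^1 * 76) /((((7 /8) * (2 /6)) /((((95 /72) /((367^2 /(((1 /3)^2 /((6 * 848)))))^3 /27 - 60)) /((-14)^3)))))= 5640625 /128187248214908329323523158352748544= 0.00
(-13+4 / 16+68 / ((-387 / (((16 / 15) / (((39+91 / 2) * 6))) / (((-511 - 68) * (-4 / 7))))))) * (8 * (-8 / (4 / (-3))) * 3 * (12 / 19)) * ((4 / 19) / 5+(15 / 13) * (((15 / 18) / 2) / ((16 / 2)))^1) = -351020769924209 / 2961935092350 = -118.51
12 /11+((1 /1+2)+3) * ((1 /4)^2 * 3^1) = 195 /88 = 2.22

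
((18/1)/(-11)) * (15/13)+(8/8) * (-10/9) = -3860/1287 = -3.00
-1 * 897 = -897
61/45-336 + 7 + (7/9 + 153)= -2608/15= -173.87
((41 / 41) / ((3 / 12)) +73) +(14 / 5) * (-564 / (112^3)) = 9658739 / 125440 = 77.00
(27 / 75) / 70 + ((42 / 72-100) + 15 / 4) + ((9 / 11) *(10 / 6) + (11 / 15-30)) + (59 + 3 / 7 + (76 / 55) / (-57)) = -3705253 / 57750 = -64.16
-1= -1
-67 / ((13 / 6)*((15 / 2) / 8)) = -32.98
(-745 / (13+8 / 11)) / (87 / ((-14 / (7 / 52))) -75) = 77480 / 108267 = 0.72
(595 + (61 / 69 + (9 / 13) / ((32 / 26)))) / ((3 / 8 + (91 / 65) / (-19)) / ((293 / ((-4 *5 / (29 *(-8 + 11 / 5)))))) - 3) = -3082888567019 / 15505645224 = -198.82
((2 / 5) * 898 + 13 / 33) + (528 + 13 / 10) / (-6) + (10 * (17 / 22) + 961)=272823 / 220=1240.10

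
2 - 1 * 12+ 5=-5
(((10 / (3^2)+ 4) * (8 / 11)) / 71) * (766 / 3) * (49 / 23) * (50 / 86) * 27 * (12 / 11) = 180163200 / 369413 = 487.70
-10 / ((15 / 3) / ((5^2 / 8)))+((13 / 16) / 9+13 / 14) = -5273 / 1008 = -5.23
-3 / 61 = -0.05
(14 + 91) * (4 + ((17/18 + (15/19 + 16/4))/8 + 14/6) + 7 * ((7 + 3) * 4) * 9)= 241990315/912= 265340.26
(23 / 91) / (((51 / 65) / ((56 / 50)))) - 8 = -1948 / 255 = -7.64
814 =814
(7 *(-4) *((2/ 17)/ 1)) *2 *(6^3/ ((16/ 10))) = -15120/ 17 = -889.41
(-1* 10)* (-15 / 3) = 50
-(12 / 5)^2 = -144 / 25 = -5.76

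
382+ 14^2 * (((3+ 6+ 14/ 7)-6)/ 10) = 480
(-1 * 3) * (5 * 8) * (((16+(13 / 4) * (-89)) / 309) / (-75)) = -2186 / 1545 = -1.41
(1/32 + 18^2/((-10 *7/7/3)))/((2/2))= -15547/160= -97.17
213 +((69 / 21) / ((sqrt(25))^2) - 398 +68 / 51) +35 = -77981 / 525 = -148.54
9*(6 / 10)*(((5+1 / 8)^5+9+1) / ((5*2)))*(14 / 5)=21958753509 / 4096000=5361.02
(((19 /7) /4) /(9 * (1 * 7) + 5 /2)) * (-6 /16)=-57 /14672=-0.00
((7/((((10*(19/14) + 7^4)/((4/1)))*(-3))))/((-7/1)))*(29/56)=0.00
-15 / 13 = -1.15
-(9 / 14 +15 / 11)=-309 / 154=-2.01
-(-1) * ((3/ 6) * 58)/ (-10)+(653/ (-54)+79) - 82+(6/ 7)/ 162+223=64579/ 315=205.01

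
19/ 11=1.73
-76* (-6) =456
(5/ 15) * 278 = 278/ 3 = 92.67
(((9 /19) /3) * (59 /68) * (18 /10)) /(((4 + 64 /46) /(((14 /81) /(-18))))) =-0.00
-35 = -35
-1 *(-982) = 982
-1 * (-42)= 42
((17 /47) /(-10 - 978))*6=-51 /23218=-0.00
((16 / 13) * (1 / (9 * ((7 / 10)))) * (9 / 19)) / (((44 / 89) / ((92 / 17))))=327520 / 323323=1.01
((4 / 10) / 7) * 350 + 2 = 22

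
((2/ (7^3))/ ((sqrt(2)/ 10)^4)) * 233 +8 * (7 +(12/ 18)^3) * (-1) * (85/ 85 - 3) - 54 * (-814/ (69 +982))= 34602555452/ 9733311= 3555.07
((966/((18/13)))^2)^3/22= 84065029561654499449/16038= 5241615510765338.54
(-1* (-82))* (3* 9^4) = 1614006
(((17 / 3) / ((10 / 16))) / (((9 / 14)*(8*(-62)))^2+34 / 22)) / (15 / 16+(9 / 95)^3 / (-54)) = 201116854400 / 2114285846960619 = 0.00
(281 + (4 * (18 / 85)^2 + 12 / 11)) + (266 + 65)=48739656 / 79475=613.27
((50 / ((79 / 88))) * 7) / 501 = 30800 / 39579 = 0.78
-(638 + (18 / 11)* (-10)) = -6838 / 11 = -621.64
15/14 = 1.07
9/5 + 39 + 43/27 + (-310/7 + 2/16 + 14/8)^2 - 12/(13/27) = 9995443499/5503680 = 1816.14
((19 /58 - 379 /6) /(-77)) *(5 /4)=355 /348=1.02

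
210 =210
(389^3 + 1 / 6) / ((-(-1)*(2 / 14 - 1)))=-2472282505 / 36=-68674514.03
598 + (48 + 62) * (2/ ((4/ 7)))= 983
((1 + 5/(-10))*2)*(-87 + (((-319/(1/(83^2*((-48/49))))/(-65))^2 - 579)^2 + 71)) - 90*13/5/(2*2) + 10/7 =247617855412943869083823772976777/205810601701250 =1203134597373075707.97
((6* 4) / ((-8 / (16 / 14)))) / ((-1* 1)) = 24 / 7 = 3.43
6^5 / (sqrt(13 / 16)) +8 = 8 +31104 * sqrt(13) / 13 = 8634.70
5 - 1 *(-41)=46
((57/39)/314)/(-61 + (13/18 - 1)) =-0.00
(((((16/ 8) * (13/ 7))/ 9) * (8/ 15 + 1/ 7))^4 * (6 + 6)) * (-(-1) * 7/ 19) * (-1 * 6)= -0.16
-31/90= -0.34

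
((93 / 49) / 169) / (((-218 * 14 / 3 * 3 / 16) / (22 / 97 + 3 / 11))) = -15252 / 518595077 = -0.00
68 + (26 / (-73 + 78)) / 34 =5793 / 85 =68.15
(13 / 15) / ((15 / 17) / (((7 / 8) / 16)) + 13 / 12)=6188 / 122935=0.05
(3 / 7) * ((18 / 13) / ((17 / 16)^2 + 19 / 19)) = 13824 / 49595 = 0.28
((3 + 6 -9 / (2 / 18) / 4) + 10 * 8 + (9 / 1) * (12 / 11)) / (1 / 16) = 13828 / 11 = 1257.09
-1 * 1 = -1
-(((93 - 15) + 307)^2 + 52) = -148277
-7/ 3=-2.33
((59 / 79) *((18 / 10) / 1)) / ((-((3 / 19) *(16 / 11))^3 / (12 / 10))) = -538630411 / 4044800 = -133.17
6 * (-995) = -5970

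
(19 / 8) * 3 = 57 / 8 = 7.12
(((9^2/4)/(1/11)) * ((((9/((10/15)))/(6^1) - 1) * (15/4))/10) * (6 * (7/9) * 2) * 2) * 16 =31185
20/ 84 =5/ 21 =0.24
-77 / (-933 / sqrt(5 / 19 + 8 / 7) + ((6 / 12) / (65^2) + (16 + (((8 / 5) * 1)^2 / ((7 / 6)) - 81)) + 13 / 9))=-250391942559608850 / 32610706021988087753 + 20359489572922500 * sqrt(24871) / 32610706021988087753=0.09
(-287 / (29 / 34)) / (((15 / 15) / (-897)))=8752926 / 29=301825.03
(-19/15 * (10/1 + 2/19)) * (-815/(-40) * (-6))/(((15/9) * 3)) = 7824/25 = 312.96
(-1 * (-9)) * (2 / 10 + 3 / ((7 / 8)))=1143 / 35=32.66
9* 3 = 27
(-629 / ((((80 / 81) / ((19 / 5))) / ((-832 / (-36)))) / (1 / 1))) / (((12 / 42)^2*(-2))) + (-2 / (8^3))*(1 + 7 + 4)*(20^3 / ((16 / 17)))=136870791 / 400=342176.98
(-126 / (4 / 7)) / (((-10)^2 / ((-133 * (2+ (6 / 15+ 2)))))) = 645183 / 500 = 1290.37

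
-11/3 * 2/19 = -22/57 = -0.39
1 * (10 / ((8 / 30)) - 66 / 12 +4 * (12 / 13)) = 464 / 13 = 35.69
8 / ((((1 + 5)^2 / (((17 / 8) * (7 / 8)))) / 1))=119 / 288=0.41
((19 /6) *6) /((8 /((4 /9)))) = 19 /18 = 1.06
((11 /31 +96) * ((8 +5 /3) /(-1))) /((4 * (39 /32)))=-692984 /3627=-191.06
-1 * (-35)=35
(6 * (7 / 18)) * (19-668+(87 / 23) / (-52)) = -5434037 / 3588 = -1514.50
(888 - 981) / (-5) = 93 / 5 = 18.60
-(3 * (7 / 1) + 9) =-30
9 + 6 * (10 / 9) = 47 / 3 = 15.67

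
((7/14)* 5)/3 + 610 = 3665/6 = 610.83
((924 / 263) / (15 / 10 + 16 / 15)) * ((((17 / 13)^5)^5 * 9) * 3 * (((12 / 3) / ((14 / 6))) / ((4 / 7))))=90671.54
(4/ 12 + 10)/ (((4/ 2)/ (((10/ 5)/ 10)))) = 31/ 30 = 1.03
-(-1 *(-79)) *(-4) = 316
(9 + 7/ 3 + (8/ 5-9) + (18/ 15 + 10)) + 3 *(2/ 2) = 272/ 15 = 18.13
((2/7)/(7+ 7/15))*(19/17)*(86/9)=0.41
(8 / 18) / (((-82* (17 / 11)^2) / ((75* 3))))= -6050 / 11849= -0.51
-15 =-15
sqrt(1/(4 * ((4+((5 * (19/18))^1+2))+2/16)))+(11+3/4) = 3 * sqrt(1642)/821+47/4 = 11.90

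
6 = 6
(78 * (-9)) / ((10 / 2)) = -702 / 5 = -140.40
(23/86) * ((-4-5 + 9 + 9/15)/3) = 23/430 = 0.05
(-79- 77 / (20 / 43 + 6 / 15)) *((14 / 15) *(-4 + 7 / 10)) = 2406173 / 4650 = 517.46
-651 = -651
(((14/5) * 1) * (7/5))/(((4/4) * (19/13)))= 1274/475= 2.68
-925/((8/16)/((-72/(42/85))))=1887000/7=269571.43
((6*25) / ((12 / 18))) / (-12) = -75 / 4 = -18.75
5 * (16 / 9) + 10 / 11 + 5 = 1465 / 99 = 14.80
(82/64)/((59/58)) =1189/944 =1.26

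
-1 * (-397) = 397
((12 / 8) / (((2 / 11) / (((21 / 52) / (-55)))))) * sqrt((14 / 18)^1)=-21 * sqrt(7) / 1040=-0.05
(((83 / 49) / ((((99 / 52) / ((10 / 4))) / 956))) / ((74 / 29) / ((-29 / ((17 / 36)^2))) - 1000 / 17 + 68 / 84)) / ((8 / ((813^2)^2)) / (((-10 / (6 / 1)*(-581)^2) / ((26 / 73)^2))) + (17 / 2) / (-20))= 3178978642802319934378460969157120 / 36872976069075017395571236071839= 86.21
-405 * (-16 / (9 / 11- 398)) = -71280 / 4369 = -16.31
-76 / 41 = -1.85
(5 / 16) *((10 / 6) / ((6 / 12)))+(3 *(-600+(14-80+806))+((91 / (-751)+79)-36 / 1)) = 8361703 / 18024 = 463.92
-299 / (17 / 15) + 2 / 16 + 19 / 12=-106943 / 408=-262.12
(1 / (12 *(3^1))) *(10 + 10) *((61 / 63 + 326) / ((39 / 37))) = 3810815 / 22113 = 172.33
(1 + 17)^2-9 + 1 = 316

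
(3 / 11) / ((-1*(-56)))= 3 / 616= 0.00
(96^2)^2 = 84934656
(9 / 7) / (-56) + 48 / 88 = 2253 / 4312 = 0.52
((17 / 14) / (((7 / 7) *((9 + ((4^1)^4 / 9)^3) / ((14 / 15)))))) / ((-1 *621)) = -9 / 113537315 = -0.00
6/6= 1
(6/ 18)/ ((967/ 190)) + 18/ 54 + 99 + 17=337673/ 2901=116.40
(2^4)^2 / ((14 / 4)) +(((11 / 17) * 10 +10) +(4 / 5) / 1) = 53796 / 595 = 90.41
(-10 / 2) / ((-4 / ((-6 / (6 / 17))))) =-85 / 4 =-21.25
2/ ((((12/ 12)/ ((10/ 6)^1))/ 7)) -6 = 52/ 3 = 17.33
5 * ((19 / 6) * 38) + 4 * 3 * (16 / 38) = 34583 / 57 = 606.72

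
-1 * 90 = -90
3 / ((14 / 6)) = 9 / 7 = 1.29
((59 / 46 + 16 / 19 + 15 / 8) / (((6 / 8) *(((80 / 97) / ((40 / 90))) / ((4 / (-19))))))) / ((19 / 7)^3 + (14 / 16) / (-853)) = -529119758972 / 17487393963525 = -0.03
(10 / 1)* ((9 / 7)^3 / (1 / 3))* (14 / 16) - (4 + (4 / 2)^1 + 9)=7995 / 196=40.79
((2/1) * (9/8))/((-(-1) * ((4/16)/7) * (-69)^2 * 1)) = 0.01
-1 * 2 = -2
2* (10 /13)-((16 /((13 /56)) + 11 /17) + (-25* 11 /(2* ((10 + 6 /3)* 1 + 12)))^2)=-51353765 /509184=-100.86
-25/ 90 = -5/ 18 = -0.28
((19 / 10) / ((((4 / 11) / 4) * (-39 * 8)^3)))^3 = -9129329 / 28015046403892080279552000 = -0.00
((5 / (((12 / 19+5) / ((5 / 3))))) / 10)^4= 0.00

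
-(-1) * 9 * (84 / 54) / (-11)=-14 / 11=-1.27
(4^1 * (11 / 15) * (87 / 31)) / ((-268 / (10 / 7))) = -638 / 14539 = -0.04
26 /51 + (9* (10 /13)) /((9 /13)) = 536 /51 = 10.51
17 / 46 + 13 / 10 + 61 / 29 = 12583 / 3335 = 3.77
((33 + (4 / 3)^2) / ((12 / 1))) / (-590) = -313 / 63720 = -0.00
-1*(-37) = 37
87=87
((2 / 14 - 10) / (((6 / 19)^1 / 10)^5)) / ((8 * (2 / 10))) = -889848078125 / 4536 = -196174620.40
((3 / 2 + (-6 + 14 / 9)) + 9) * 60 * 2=726.67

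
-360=-360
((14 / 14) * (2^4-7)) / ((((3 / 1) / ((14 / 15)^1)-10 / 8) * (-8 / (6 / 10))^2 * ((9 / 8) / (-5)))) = -0.11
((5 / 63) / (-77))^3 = -125 / 114154707051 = -0.00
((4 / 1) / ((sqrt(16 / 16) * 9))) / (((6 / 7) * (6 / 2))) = 14 / 81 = 0.17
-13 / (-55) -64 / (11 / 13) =-377 / 5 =-75.40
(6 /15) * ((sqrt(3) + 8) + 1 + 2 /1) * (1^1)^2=2 * sqrt(3) /5 + 22 /5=5.09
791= 791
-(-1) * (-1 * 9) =-9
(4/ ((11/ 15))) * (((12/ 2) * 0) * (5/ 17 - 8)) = 0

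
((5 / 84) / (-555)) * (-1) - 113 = -1053611 / 9324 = -113.00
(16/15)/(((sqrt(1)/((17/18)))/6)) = 272/45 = 6.04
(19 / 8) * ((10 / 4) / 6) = 95 / 96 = 0.99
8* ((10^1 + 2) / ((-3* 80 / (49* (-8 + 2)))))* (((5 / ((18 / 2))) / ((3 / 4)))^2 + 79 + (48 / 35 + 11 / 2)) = 61740266 / 6075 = 10163.01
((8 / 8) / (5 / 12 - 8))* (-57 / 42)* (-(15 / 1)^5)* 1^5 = -86568750 / 637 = -135900.71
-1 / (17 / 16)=-16 / 17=-0.94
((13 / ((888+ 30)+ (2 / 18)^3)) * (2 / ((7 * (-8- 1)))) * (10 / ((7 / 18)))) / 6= -63180 / 32791927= -0.00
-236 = -236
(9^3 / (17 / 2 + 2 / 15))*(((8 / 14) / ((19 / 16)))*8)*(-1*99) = -1108546560 / 34447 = -32181.22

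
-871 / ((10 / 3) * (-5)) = 2613 / 50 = 52.26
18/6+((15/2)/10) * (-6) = -3/2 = -1.50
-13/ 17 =-0.76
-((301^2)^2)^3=-553092726310835924575445943601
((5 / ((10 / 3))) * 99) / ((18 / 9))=297 / 4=74.25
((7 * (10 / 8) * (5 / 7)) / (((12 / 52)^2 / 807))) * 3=1136525 / 4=284131.25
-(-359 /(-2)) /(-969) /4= 359 /7752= 0.05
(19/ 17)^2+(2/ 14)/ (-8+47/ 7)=2960/ 2601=1.14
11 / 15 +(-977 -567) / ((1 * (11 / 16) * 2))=-185159 / 165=-1122.18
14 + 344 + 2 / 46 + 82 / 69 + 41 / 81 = 670192 / 1863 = 359.74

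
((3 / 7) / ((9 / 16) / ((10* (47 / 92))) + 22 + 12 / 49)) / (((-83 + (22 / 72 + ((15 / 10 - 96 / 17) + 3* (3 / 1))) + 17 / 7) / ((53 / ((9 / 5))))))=-4980007200 / 665309883667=-0.01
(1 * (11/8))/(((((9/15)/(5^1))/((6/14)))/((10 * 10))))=491.07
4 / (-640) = -1 / 160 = -0.01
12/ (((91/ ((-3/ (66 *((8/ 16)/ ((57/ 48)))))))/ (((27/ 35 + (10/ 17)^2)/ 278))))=-0.00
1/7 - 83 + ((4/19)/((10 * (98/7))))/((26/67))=-1432533/17290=-82.85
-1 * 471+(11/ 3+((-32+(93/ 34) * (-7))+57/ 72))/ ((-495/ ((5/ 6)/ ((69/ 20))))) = -1968954167/ 4180572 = -470.98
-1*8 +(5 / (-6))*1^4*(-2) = -19 / 3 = -6.33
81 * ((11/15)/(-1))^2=1089/25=43.56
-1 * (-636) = 636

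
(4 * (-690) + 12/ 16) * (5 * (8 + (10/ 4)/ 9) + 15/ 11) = -31142735/ 264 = -117964.91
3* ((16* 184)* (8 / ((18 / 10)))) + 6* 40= 118480 / 3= 39493.33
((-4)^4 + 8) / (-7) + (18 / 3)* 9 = 114 / 7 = 16.29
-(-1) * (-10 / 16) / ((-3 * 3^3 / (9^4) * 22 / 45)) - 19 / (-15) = 276719 / 2640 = 104.82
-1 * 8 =-8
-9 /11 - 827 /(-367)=5794 /4037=1.44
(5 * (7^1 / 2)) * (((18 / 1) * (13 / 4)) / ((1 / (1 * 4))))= 4095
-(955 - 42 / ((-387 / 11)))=-123349 / 129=-956.19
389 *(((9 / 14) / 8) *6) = 10503 / 56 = 187.55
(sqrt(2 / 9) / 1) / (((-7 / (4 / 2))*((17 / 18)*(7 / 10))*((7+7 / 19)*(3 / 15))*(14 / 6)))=-1710*sqrt(2) / 40817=-0.06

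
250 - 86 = 164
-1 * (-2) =2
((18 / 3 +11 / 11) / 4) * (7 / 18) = 49 / 72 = 0.68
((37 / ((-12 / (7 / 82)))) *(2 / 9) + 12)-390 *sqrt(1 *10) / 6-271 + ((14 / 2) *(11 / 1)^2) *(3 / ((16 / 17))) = 2235.21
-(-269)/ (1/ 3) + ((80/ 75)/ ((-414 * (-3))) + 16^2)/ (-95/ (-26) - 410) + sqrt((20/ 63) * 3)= 2 * sqrt(105)/ 21 + 79357269977/ 98412975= 807.35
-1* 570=-570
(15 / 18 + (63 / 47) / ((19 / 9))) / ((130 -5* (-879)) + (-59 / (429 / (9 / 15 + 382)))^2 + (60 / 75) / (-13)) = 12065421225 / 59935150007764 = 0.00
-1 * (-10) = 10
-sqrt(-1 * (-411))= -sqrt(411)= -20.27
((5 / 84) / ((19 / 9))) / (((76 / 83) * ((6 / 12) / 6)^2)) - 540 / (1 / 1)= -1353375 / 2527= -535.57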